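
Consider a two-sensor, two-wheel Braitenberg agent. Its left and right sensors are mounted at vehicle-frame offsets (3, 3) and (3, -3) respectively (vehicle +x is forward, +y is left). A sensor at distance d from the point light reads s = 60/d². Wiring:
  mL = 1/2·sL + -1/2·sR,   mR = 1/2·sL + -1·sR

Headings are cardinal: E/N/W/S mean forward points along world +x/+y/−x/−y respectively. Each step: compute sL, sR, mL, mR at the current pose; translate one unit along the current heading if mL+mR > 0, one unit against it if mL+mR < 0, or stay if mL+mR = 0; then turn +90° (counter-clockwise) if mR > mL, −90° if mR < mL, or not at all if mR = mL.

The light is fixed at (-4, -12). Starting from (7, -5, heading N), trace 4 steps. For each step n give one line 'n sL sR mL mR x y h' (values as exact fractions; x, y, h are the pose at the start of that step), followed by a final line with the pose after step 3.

n=0: pose=(7,-5,N); sL=15/41, sR=15/74; mL=495/6068, mR=-30/1517; mL+mR=375/6068 → advance +1; mR−mL=-15/148 → turn -1·90°
n=1: pose=(7,-4,E); sL=60/317, sR=60/221; mL=-2880/70057, mR=-12390/70057; mL+mR=-15270/70057 → advance -1; mR−mL=-30/221 → turn -1·90°
n=2: pose=(6,-4,S); sL=30/97, sR=30/37; mL=-900/3589, mR=-2355/3589; mL+mR=-3255/3589 → advance -1; mR−mL=-15/37 → turn -1·90°
n=3: pose=(6,-3,W); sL=12/17, sR=60/193; mL=648/3281, mR=138/3281; mL+mR=786/3281 → advance +1; mR−mL=-30/193 → turn -1·90°

0 15/41 15/74 495/6068 -30/1517 7 -5 N
1 60/317 60/221 -2880/70057 -12390/70057 7 -4 E
2 30/97 30/37 -900/3589 -2355/3589 6 -4 S
3 12/17 60/193 648/3281 138/3281 6 -3 W
final 5 -3 N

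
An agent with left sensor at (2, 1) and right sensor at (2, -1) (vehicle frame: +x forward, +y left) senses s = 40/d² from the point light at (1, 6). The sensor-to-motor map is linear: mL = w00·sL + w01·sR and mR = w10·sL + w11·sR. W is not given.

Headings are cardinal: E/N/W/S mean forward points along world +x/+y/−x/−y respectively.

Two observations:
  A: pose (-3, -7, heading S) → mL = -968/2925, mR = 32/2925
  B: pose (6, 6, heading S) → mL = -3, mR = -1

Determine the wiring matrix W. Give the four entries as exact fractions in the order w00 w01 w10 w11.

obs A: pose=(-3,-7,S) → sL=20/117, sR=4/25, mL=-968/2925, mR=32/2925
obs B: pose=(6,6,S) → sL=1, sR=2, mL=-3, mR=-1
sensor matrix S = [[20/117, 4/25], [1, 2]]; det S = 532/2925
solve [mL_A; mL_B] = S·[w00; w01] and [mR_A; mR_B] = S·[w10; w11]:
  w00 = -1, w01 = -1, w10 = 1, w11 = -1

-1 -1 1 -1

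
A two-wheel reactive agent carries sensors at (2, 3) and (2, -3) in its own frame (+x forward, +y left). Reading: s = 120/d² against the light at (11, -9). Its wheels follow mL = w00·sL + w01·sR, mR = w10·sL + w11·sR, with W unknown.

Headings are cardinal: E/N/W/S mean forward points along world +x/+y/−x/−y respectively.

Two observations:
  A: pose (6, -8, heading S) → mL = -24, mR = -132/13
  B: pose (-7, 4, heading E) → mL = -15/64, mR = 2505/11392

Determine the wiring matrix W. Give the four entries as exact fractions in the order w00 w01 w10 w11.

obs A: pose=(6,-8,S) → sL=24, sR=24/13, mL=-24, mR=-132/13
obs B: pose=(-7,4,E) → sL=15/64, sR=30/89, mL=-15/64, mR=2505/11392
sensor matrix S = [[24, 24/13], [15/64, 30/89]]; det S = 70875/9256
solve [mL_A; mL_B] = S·[w00; w01] and [mR_A; mR_B] = S·[w10; w11]:
  w00 = -1, w01 = 0, w10 = -1/2, w11 = 1

-1 0 -1/2 1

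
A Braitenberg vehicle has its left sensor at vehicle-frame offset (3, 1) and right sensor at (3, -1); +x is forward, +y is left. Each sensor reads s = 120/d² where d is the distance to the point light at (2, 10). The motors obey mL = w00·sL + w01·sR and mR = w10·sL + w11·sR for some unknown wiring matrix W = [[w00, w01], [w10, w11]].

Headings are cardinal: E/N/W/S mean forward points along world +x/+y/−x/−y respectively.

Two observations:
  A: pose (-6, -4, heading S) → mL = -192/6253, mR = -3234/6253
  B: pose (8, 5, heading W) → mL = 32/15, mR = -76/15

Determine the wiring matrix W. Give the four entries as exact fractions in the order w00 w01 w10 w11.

obs A: pose=(-6,-4,S) → sL=60/169, sR=12/37, mL=-192/6253, mR=-3234/6253
obs B: pose=(8,5,W) → sL=8/3, sR=24/5, mL=32/15, mR=-76/15
sensor matrix S = [[60/169, 12/37], [8/3, 24/5]]; det S = 5248/6253
solve [mL_A; mL_B] = S·[w00; w01] and [mR_A; mR_B] = S·[w10; w11]:
  w00 = -1, w01 = 1, w10 = -1, w11 = -1/2

-1 1 -1 -1/2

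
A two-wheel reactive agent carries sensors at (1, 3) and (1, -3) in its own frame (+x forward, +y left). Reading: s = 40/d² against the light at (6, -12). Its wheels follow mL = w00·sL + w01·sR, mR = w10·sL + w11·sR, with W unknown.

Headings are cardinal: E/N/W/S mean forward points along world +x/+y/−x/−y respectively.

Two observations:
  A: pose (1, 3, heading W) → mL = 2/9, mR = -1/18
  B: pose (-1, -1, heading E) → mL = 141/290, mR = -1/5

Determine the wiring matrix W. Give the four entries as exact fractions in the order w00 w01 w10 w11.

1/2 1 0 -1/2

obs A: pose=(1,3,W) → sL=2/9, sR=1/9, mL=2/9, mR=-1/18
obs B: pose=(-1,-1,E) → sL=5/29, sR=2/5, mL=141/290, mR=-1/5
sensor matrix S = [[2/9, 1/9], [5/29, 2/5]]; det S = 91/1305
solve [mL_A; mL_B] = S·[w00; w01] and [mR_A; mR_B] = S·[w10; w11]:
  w00 = 1/2, w01 = 1, w10 = 0, w11 = -1/2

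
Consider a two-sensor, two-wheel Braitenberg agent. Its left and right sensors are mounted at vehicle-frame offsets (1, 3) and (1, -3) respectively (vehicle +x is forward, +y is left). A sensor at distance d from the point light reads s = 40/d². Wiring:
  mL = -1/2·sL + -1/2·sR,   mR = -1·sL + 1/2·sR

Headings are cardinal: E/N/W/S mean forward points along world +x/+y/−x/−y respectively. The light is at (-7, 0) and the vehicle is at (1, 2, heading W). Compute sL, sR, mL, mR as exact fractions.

4/5 20/37 -124/185 -98/185

left sensor world pos  = (0, -1); dL² = 50
right sensor world pos = (0, 5); dR² = 74
sL = 40/50 = 4/5
sR = 40/74 = 20/37
mL = -1/2·sL + -1/2·sR = -124/185
mR = -1·sL + 1/2·sR = -98/185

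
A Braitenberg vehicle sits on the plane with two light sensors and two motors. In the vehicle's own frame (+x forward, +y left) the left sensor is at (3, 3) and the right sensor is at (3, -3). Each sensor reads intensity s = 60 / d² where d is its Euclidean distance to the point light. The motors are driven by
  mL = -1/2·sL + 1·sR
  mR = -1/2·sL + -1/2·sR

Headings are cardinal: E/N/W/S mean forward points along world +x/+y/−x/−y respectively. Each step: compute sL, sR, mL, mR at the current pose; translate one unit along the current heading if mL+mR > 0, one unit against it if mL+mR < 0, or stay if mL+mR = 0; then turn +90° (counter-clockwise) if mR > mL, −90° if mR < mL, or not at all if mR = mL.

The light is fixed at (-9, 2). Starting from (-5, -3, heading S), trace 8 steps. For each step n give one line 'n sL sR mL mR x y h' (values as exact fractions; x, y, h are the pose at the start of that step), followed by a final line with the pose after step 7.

0 60/113 12/13 966/1469 -1068/1469 -5 -3 S
1 6/5 30 147/5 -78/5 -5 -2 W
2 60 60/37 -1050/37 -1140/37 -6 -2 N
3 3/2 3/5 -3/20 -21/20 -6 -3 E
4 60/89 12/13 678/1157 -924/1157 -7 -3 S
5 6/5 30 147/5 -78/5 -7 -2 W
6 12 60/17 -42/17 -132/17 -8 -2 N
7 3 3/4 -3/4 -15/8 -8 -3 E
final -9 -3 S

n=0: pose=(-5,-3,S); sL=60/113, sR=12/13; mL=966/1469, mR=-1068/1469; mL+mR=-102/1469 → advance -1; mR−mL=-18/13 → turn -1·90°
n=1: pose=(-5,-2,W); sL=6/5, sR=30; mL=147/5, mR=-78/5; mL+mR=69/5 → advance +1; mR−mL=-45 → turn -1·90°
n=2: pose=(-6,-2,N); sL=60, sR=60/37; mL=-1050/37, mR=-1140/37; mL+mR=-2190/37 → advance -1; mR−mL=-90/37 → turn -1·90°
n=3: pose=(-6,-3,E); sL=3/2, sR=3/5; mL=-3/20, mR=-21/20; mL+mR=-6/5 → advance -1; mR−mL=-9/10 → turn -1·90°
n=4: pose=(-7,-3,S); sL=60/89, sR=12/13; mL=678/1157, mR=-924/1157; mL+mR=-246/1157 → advance -1; mR−mL=-18/13 → turn -1·90°
n=5: pose=(-7,-2,W); sL=6/5, sR=30; mL=147/5, mR=-78/5; mL+mR=69/5 → advance +1; mR−mL=-45 → turn -1·90°
n=6: pose=(-8,-2,N); sL=12, sR=60/17; mL=-42/17, mR=-132/17; mL+mR=-174/17 → advance -1; mR−mL=-90/17 → turn -1·90°
n=7: pose=(-8,-3,E); sL=3, sR=3/4; mL=-3/4, mR=-15/8; mL+mR=-21/8 → advance -1; mR−mL=-9/8 → turn -1·90°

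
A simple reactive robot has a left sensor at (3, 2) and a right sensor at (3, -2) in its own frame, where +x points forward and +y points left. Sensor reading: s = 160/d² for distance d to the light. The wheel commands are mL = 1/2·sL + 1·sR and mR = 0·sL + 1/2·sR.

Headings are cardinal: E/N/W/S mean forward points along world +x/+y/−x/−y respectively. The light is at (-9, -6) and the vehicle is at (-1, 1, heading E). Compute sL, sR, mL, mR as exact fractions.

80/101 80/73 11000/7373 40/73

left sensor world pos  = (2, 3); dL² = 202
right sensor world pos = (2, -1); dR² = 146
sL = 160/202 = 80/101
sR = 160/146 = 80/73
mL = 1/2·sL + 1·sR = 11000/7373
mR = 0·sL + 1/2·sR = 40/73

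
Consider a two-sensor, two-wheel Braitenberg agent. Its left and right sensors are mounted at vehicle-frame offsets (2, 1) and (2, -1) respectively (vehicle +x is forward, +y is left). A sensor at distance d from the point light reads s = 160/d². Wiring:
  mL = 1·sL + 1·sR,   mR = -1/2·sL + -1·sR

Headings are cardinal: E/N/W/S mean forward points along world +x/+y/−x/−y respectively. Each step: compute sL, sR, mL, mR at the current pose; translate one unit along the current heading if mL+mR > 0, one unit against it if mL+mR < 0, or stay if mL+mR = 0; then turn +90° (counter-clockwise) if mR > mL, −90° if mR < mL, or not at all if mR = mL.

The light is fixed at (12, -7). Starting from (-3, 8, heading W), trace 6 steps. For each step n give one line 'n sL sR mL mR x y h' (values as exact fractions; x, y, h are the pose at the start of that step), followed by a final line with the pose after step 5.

0 32/97 32/109 6592/10573 -4848/10573 -3 8 W
1 80/289 80/257 43680/74273 -33400/74273 -4 8 N
2 32/97 160/421 28992/40837 -22256/40837 -4 9 E
3 20/49 40/113 4220/5537 -3090/5537 -3 9 S
4 32/97 32/109 6592/10573 -4848/10573 -3 8 W
5 80/289 80/257 43680/74273 -33400/74273 -4 8 N
final -4 9 E

n=0: pose=(-3,8,W); sL=32/97, sR=32/109; mL=6592/10573, mR=-4848/10573; mL+mR=16/97 → advance +1; mR−mL=-11440/10573 → turn -1·90°
n=1: pose=(-4,8,N); sL=80/289, sR=80/257; mL=43680/74273, mR=-33400/74273; mL+mR=40/289 → advance +1; mR−mL=-77080/74273 → turn -1·90°
n=2: pose=(-4,9,E); sL=32/97, sR=160/421; mL=28992/40837, mR=-22256/40837; mL+mR=16/97 → advance +1; mR−mL=-51248/40837 → turn -1·90°
n=3: pose=(-3,9,S); sL=20/49, sR=40/113; mL=4220/5537, mR=-3090/5537; mL+mR=10/49 → advance +1; mR−mL=-7310/5537 → turn -1·90°
n=4: pose=(-3,8,W); sL=32/97, sR=32/109; mL=6592/10573, mR=-4848/10573; mL+mR=16/97 → advance +1; mR−mL=-11440/10573 → turn -1·90°
n=5: pose=(-4,8,N); sL=80/289, sR=80/257; mL=43680/74273, mR=-33400/74273; mL+mR=40/289 → advance +1; mR−mL=-77080/74273 → turn -1·90°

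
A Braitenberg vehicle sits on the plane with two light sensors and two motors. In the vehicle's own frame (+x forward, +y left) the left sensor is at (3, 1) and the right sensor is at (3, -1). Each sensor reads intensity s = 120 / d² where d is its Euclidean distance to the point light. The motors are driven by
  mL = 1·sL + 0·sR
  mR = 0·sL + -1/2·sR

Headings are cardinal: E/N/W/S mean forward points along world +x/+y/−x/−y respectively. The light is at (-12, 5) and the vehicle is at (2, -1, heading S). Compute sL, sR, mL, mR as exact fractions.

left sensor world pos  = (3, -4); dL² = 306
right sensor world pos = (1, -4); dR² = 250
sL = 120/306 = 20/51
sR = 120/250 = 12/25
mL = 1·sL + 0·sR = 20/51
mR = 0·sL + -1/2·sR = -6/25

20/51 12/25 20/51 -6/25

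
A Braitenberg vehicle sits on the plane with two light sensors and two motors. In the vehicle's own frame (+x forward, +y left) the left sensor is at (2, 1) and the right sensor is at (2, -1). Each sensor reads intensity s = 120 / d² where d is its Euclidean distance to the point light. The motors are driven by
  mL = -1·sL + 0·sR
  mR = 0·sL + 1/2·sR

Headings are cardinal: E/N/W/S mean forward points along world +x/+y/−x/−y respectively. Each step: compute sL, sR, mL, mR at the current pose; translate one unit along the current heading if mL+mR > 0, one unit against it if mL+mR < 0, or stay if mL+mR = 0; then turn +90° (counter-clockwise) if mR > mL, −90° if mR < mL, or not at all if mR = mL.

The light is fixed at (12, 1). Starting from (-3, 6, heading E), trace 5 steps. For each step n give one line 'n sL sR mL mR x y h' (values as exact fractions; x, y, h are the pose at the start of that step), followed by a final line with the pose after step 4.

0 24/41 24/37 -24/41 12/37 -3 6 E
1 60/169 60/137 -60/169 30/137 -4 6 N
2 40/111 120/349 -40/111 60/349 -4 5 W
3 3/5 6/13 -3/5 3/13 -3 5 S
4 24/41 24/37 -24/41 12/37 -3 6 E
final -4 6 N

n=0: pose=(-3,6,E); sL=24/41, sR=24/37; mL=-24/41, mR=12/37; mL+mR=-396/1517 → advance -1; mR−mL=1380/1517 → turn +1·90°
n=1: pose=(-4,6,N); sL=60/169, sR=60/137; mL=-60/169, mR=30/137; mL+mR=-3150/23153 → advance -1; mR−mL=13290/23153 → turn +1·90°
n=2: pose=(-4,5,W); sL=40/111, sR=120/349; mL=-40/111, mR=60/349; mL+mR=-7300/38739 → advance -1; mR−mL=20620/38739 → turn +1·90°
n=3: pose=(-3,5,S); sL=3/5, sR=6/13; mL=-3/5, mR=3/13; mL+mR=-24/65 → advance -1; mR−mL=54/65 → turn +1·90°
n=4: pose=(-3,6,E); sL=24/41, sR=24/37; mL=-24/41, mR=12/37; mL+mR=-396/1517 → advance -1; mR−mL=1380/1517 → turn +1·90°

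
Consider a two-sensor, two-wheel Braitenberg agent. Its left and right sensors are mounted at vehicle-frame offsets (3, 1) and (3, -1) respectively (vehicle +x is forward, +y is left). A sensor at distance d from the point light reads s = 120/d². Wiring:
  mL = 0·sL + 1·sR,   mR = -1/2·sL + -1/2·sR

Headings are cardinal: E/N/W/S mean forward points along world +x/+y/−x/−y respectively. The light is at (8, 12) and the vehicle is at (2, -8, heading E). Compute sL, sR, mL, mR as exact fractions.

left sensor world pos  = (5, -7); dL² = 370
right sensor world pos = (5, -9); dR² = 450
sL = 120/370 = 12/37
sR = 120/450 = 4/15
mL = 0·sL + 1·sR = 4/15
mR = -1/2·sL + -1/2·sR = -164/555

12/37 4/15 4/15 -164/555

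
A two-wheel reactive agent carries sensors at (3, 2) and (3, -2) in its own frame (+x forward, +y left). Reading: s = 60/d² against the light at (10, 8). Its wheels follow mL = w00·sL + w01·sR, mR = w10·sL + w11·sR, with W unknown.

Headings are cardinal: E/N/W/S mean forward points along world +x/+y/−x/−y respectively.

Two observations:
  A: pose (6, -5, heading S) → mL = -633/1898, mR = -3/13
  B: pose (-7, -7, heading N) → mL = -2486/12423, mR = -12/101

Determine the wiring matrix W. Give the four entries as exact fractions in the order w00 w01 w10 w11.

obs A: pose=(6,-5,S) → sL=3/13, sR=15/73, mL=-633/1898, mR=-3/13
obs B: pose=(-7,-7,N) → sL=12/101, sR=20/123, mL=-2486/12423, mR=-12/101
sensor matrix S = [[3/13, 15/73], [12/101, 20/123]]; det S = 51520/3929809
solve [mL_A; mL_B] = S·[w00; w01] and [mR_A; mR_B] = S·[w10; w11]:
  w00 = -1, w01 = -1/2, w10 = -1, w11 = 0

-1 -1/2 -1 0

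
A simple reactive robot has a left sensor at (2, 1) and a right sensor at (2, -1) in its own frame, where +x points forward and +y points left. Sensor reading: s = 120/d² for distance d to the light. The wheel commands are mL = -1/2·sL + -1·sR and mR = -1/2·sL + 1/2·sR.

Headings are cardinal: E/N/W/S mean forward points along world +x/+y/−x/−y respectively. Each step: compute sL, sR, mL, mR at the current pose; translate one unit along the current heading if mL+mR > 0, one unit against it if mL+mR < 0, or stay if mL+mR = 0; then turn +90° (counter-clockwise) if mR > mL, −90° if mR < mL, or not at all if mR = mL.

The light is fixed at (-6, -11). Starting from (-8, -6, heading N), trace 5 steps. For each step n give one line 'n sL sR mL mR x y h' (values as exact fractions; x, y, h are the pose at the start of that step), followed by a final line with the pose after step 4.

n=0: pose=(-8,-6,N); sL=60/29, sR=12/5; mL=-498/145, mR=24/145; mL+mR=-474/145 → advance -1; mR−mL=18/5 → turn +1·90°
n=1: pose=(-8,-7,W); sL=24/5, sR=120/41; mL=-1092/205, mR=-192/205; mL+mR=-1284/205 → advance -1; mR−mL=180/41 → turn +1·90°
n=2: pose=(-7,-7,S); sL=30, sR=15; mL=-30, mR=-15/2; mL+mR=-75/2 → advance -1; mR−mL=45/2 → turn +1·90°
n=3: pose=(-7,-6,E); sL=120/37, sR=120/17; mL=-5460/629, mR=1200/629; mL+mR=-4260/629 → advance -1; mR−mL=180/17 → turn +1·90°
n=4: pose=(-8,-6,N); sL=60/29, sR=12/5; mL=-498/145, mR=24/145; mL+mR=-474/145 → advance -1; mR−mL=18/5 → turn +1·90°

0 60/29 12/5 -498/145 24/145 -8 -6 N
1 24/5 120/41 -1092/205 -192/205 -8 -7 W
2 30 15 -30 -15/2 -7 -7 S
3 120/37 120/17 -5460/629 1200/629 -7 -6 E
4 60/29 12/5 -498/145 24/145 -8 -6 N
final -8 -7 W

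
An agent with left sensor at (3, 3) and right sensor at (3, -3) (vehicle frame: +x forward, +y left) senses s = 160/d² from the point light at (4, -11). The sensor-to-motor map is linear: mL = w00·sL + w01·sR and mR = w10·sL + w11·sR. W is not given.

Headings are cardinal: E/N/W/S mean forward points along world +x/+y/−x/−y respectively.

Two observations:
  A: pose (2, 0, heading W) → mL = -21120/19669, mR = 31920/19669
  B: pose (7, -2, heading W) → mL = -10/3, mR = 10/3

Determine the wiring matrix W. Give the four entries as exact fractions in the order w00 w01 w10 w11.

obs A: pose=(2,0,W) → sL=160/89, sR=160/221, mL=-21120/19669, mR=31920/19669
obs B: pose=(7,-2,W) → sL=40/9, sR=10/9, mL=-10/3, mR=10/3
sensor matrix S = [[160/89, 160/221], [40/9, 10/9]]; det S = -24000/19669
solve [mL_A; mL_B] = S·[w00; w01] and [mR_A; mR_B] = S·[w10; w11]:
  w00 = -1, w01 = 1, w10 = 1/2, w11 = 1

-1 1 1/2 1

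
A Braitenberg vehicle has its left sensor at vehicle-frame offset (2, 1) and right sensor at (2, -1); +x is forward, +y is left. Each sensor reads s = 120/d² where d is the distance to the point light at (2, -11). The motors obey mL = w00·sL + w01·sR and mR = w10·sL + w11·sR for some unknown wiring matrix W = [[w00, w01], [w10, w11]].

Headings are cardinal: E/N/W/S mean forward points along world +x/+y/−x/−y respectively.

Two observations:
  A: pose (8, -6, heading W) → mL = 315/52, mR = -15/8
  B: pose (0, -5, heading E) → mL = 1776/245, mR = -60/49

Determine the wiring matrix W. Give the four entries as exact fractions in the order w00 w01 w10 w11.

1 1 -1/2 0

obs A: pose=(8,-6,W) → sL=15/4, sR=30/13, mL=315/52, mR=-15/8
obs B: pose=(0,-5,E) → sL=120/49, sR=24/5, mL=1776/245, mR=-60/49
sensor matrix S = [[15/4, 30/13], [120/49, 24/5]]; det S = 7866/637
solve [mL_A; mL_B] = S·[w00; w01] and [mR_A; mR_B] = S·[w10; w11]:
  w00 = 1, w01 = 1, w10 = -1/2, w11 = 0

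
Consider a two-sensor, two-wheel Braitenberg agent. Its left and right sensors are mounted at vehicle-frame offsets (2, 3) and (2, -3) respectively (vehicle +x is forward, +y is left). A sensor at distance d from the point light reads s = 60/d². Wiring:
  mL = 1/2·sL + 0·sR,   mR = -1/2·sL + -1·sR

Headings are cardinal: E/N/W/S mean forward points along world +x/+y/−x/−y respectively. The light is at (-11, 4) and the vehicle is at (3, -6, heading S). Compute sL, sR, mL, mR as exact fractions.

left sensor world pos  = (6, -8); dL² = 433
right sensor world pos = (0, -8); dR² = 265
sL = 60/433 = 60/433
sR = 60/265 = 12/53
mL = 1/2·sL + 0·sR = 30/433
mR = -1/2·sL + -1·sR = -6786/22949

60/433 12/53 30/433 -6786/22949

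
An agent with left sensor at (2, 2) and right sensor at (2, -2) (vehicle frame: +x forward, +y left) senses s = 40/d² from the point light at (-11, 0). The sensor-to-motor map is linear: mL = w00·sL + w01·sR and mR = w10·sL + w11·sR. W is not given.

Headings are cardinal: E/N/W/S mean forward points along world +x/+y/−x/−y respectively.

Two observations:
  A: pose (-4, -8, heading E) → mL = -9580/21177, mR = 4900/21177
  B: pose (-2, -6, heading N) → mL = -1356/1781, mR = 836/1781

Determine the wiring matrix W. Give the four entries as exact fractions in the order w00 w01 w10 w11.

-1 -1/2 1 -1/2

obs A: pose=(-4,-8,E) → sL=40/117, sR=40/181, mL=-9580/21177, mR=4900/21177
obs B: pose=(-2,-6,N) → sL=8/13, sR=40/137, mL=-1356/1781, mR=836/1781
sensor matrix S = [[40/117, 40/181], [8/13, 40/137]]; det S = -104960/2901249
solve [mL_A; mL_B] = S·[w00; w01] and [mR_A; mR_B] = S·[w10; w11]:
  w00 = -1, w01 = -1/2, w10 = 1, w11 = -1/2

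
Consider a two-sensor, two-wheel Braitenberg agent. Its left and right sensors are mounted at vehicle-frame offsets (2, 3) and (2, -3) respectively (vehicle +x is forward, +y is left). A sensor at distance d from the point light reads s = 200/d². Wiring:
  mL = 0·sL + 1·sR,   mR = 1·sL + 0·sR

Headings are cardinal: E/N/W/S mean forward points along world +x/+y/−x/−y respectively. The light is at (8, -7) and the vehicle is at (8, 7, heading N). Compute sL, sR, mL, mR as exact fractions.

40/53 40/53 40/53 40/53

left sensor world pos  = (5, 9); dL² = 265
right sensor world pos = (11, 9); dR² = 265
sL = 200/265 = 40/53
sR = 200/265 = 40/53
mL = 0·sL + 1·sR = 40/53
mR = 1·sL + 0·sR = 40/53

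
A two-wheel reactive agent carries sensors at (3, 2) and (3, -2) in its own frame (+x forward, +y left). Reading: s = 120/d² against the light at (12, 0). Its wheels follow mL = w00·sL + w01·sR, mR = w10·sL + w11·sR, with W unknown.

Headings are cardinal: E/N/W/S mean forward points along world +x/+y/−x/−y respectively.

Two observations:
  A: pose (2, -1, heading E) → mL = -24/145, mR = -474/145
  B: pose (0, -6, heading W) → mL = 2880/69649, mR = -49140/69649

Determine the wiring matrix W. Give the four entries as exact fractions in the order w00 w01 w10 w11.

-1/2 1/2 -1/2 -1

obs A: pose=(2,-1,E) → sL=12/5, sR=60/29, mL=-24/145, mR=-474/145
obs B: pose=(0,-6,W) → sL=120/289, sR=120/241, mL=2880/69649, mR=-49140/69649
sensor matrix S = [[12/5, 60/29], [120/289, 120/241]]; det S = 678528/2019821
solve [mL_A; mL_B] = S·[w00; w01] and [mR_A; mR_B] = S·[w10; w11]:
  w00 = -1/2, w01 = 1/2, w10 = -1/2, w11 = -1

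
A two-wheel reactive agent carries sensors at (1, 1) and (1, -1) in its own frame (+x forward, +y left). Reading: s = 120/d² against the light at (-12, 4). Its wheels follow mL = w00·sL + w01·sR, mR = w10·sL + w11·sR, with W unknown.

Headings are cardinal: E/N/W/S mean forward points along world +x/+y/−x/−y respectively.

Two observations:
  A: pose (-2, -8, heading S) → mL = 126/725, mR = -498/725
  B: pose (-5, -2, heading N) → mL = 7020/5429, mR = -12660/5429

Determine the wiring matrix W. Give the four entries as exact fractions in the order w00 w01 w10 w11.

1 -1/2 -1/2 -1

obs A: pose=(-2,-8,S) → sL=12/29, sR=12/25, mL=126/725, mR=-498/725
obs B: pose=(-5,-2,N) → sL=120/61, sR=120/89, mL=7020/5429, mR=-12660/5429
sensor matrix S = [[12/29, 12/25], [120/61, 120/89]]; det S = -304128/787205
solve [mL_A; mL_B] = S·[w00; w01] and [mR_A; mR_B] = S·[w10; w11]:
  w00 = 1, w01 = -1/2, w10 = -1/2, w11 = -1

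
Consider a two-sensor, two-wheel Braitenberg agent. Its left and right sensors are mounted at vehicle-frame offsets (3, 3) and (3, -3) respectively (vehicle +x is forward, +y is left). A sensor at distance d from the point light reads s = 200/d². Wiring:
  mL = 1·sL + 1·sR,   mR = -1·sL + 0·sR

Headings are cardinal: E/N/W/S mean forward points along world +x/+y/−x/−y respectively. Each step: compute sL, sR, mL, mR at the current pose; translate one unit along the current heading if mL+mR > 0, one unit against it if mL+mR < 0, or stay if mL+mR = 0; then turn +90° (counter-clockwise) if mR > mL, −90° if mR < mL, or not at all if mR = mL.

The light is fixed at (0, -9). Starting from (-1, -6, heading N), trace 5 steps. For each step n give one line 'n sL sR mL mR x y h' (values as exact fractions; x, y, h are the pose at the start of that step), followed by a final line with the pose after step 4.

n=0: pose=(-1,-6,N); sL=50/13, sR=5; mL=115/13, mR=-50/13; mL+mR=5 → advance +1; mR−mL=-165/13 → turn -1·90°
n=1: pose=(-1,-5,E); sL=200/53, sR=40; mL=2320/53, mR=-200/53; mL+mR=40 → advance +1; mR−mL=-2520/53 → turn -1·90°
n=2: pose=(0,-5,S); sL=20, sR=20; mL=40, mR=-20; mL+mR=20 → advance +1; mR−mL=-60 → turn -1·90°
n=3: pose=(0,-6,W); sL=200/9, sR=40/9; mL=80/3, mR=-200/9; mL+mR=40/9 → advance +1; mR−mL=-440/9 → turn -1·90°
n=4: pose=(-1,-6,N); sL=50/13, sR=5; mL=115/13, mR=-50/13; mL+mR=5 → advance +1; mR−mL=-165/13 → turn -1·90°

0 50/13 5 115/13 -50/13 -1 -6 N
1 200/53 40 2320/53 -200/53 -1 -5 E
2 20 20 40 -20 0 -5 S
3 200/9 40/9 80/3 -200/9 0 -6 W
4 50/13 5 115/13 -50/13 -1 -6 N
final -1 -5 E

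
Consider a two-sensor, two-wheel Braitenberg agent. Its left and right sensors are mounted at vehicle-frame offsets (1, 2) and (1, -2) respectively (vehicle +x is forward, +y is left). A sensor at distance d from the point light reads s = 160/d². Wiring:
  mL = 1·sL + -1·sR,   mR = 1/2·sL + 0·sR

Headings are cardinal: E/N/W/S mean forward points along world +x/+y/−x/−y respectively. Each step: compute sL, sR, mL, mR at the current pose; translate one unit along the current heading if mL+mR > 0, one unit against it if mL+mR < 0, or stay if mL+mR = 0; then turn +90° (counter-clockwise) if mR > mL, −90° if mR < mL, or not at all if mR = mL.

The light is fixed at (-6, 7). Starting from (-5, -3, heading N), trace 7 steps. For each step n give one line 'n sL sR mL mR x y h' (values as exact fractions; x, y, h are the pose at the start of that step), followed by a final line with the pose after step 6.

0 80/41 16/9 64/369 40/41 -5 -3 N
1 160/121 160/49 -11520/5929 80/121 -5 -2 W
2 40/29 8/5 -32/145 20/29 -4 -2 S
3 160/73 160/153 12800/11169 80/73 -4 -3 E
4 80/73 80/61 -960/4453 40/73 -3 -3 S
5 160/97 32/37 2816/3589 80/97 -3 -4 E
6 20/13 20/17 80/221 10/13 -2 -4 N
final -2 -3 W

n=0: pose=(-5,-3,N); sL=80/41, sR=16/9; mL=64/369, mR=40/41; mL+mR=424/369 → advance +1; mR−mL=296/369 → turn +1·90°
n=1: pose=(-5,-2,W); sL=160/121, sR=160/49; mL=-11520/5929, mR=80/121; mL+mR=-7600/5929 → advance -1; mR−mL=15440/5929 → turn +1·90°
n=2: pose=(-4,-2,S); sL=40/29, sR=8/5; mL=-32/145, mR=20/29; mL+mR=68/145 → advance +1; mR−mL=132/145 → turn +1·90°
n=3: pose=(-4,-3,E); sL=160/73, sR=160/153; mL=12800/11169, mR=80/73; mL+mR=25040/11169 → advance +1; mR−mL=-560/11169 → turn -1·90°
n=4: pose=(-3,-3,S); sL=80/73, sR=80/61; mL=-960/4453, mR=40/73; mL+mR=1480/4453 → advance +1; mR−mL=3400/4453 → turn +1·90°
n=5: pose=(-3,-4,E); sL=160/97, sR=32/37; mL=2816/3589, mR=80/97; mL+mR=5776/3589 → advance +1; mR−mL=144/3589 → turn +1·90°
n=6: pose=(-2,-4,N); sL=20/13, sR=20/17; mL=80/221, mR=10/13; mL+mR=250/221 → advance +1; mR−mL=90/221 → turn +1·90°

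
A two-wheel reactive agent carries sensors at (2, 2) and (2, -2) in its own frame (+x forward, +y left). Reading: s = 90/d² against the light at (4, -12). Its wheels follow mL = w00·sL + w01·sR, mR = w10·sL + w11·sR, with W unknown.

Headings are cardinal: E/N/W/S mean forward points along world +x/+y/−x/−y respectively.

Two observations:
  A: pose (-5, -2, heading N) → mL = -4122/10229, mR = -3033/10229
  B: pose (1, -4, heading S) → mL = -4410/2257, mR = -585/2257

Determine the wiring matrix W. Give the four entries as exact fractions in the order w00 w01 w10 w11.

-1/2 -1/2 1/2 -1

obs A: pose=(-5,-2,N) → sL=18/53, sR=90/193, mL=-4122/10229, mR=-3033/10229
obs B: pose=(1,-4,S) → sL=90/37, sR=90/61, mL=-4410/2257, mR=-585/2257
sensor matrix S = [[18/53, 90/193], [90/37, 90/61]]; det S = -14618880/23086853
solve [mL_A; mL_B] = S·[w00; w01] and [mR_A; mR_B] = S·[w10; w11]:
  w00 = -1/2, w01 = -1/2, w10 = 1/2, w11 = -1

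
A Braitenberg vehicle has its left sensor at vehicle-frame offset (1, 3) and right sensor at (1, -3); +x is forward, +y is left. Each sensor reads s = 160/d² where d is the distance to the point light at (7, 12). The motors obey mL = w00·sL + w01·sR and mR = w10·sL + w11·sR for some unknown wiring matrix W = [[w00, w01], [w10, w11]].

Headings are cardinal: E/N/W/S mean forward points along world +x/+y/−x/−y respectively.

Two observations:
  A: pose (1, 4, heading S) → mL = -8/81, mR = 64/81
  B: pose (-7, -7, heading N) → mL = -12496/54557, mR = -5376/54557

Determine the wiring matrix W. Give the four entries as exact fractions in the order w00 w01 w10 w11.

1/2 -1 1 -1

obs A: pose=(1,4,S) → sL=16/9, sR=80/81, mL=-8/81, mR=64/81
obs B: pose=(-7,-7,N) → sL=160/613, sR=32/89, mL=-12496/54557, mR=-5376/54557
sensor matrix S = [[16/9, 80/81], [160/613, 32/89]]; det S = 1685504/4419117
solve [mL_A; mL_B] = S·[w00; w01] and [mR_A; mR_B] = S·[w10; w11]:
  w00 = 1/2, w01 = -1, w10 = 1, w11 = -1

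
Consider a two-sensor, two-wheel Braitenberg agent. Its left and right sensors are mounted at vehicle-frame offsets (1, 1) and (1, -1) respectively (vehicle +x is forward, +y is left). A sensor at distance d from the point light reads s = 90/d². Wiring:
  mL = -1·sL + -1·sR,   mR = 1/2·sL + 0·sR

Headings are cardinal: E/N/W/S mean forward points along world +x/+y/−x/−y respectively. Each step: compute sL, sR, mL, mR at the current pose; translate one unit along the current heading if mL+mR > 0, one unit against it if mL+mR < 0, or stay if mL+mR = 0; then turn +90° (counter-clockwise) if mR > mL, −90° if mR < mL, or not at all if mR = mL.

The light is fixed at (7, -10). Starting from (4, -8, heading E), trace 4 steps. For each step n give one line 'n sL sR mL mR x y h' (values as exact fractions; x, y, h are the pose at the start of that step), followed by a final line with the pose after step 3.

0 90/13 18 -324/13 45/13 4 -8 E
1 45/17 5 -130/17 45/34 3 -8 N
2 18/5 90/29 -972/145 9/5 3 -9 W
3 45/2 45/8 -225/8 45/4 4 -9 S
final 4 -8 E

n=0: pose=(4,-8,E); sL=90/13, sR=18; mL=-324/13, mR=45/13; mL+mR=-279/13 → advance -1; mR−mL=369/13 → turn +1·90°
n=1: pose=(3,-8,N); sL=45/17, sR=5; mL=-130/17, mR=45/34; mL+mR=-215/34 → advance -1; mR−mL=305/34 → turn +1·90°
n=2: pose=(3,-9,W); sL=18/5, sR=90/29; mL=-972/145, mR=9/5; mL+mR=-711/145 → advance -1; mR−mL=1233/145 → turn +1·90°
n=3: pose=(4,-9,S); sL=45/2, sR=45/8; mL=-225/8, mR=45/4; mL+mR=-135/8 → advance -1; mR−mL=315/8 → turn +1·90°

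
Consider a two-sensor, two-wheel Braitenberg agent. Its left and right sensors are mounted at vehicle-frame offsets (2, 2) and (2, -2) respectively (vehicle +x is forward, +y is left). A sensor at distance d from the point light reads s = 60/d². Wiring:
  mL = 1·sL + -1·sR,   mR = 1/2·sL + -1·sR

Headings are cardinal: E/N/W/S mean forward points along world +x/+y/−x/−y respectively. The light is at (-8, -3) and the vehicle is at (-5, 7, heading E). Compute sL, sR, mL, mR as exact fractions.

left sensor world pos  = (-3, 9); dL² = 169
right sensor world pos = (-3, 5); dR² = 89
sL = 60/169 = 60/169
sR = 60/89 = 60/89
mL = 1·sL + -1·sR = -4800/15041
mR = 1/2·sL + -1·sR = -7470/15041

60/169 60/89 -4800/15041 -7470/15041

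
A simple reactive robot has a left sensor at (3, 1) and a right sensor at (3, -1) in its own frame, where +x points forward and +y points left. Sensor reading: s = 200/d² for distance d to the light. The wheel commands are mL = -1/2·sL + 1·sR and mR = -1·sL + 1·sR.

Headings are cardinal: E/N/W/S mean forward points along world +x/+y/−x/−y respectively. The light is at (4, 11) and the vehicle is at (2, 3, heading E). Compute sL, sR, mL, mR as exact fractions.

left sensor world pos  = (5, 4); dL² = 50
right sensor world pos = (5, 2); dR² = 82
sL = 200/50 = 4
sR = 200/82 = 100/41
mL = -1/2·sL + 1·sR = 18/41
mR = -1·sL + 1·sR = -64/41

4 100/41 18/41 -64/41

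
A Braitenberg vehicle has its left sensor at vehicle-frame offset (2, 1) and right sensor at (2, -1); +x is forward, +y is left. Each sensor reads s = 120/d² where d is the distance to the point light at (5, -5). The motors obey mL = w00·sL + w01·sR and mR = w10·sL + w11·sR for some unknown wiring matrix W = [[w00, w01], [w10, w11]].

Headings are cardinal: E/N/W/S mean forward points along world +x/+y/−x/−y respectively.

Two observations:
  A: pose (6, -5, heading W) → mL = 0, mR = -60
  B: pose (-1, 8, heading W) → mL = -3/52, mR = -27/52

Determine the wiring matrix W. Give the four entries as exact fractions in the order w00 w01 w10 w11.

obs A: pose=(6,-5,W) → sL=60, sR=60, mL=0, mR=-60
obs B: pose=(-1,8,W) → sL=15/26, sR=6/13, mL=-3/52, mR=-27/52
sensor matrix S = [[60, 60], [15/26, 6/13]]; det S = -90/13
solve [mL_A; mL_B] = S·[w00; w01] and [mR_A; mR_B] = S·[w10; w11]:
  w00 = -1/2, w01 = 1/2, w10 = -1/2, w11 = -1/2

-1/2 1/2 -1/2 -1/2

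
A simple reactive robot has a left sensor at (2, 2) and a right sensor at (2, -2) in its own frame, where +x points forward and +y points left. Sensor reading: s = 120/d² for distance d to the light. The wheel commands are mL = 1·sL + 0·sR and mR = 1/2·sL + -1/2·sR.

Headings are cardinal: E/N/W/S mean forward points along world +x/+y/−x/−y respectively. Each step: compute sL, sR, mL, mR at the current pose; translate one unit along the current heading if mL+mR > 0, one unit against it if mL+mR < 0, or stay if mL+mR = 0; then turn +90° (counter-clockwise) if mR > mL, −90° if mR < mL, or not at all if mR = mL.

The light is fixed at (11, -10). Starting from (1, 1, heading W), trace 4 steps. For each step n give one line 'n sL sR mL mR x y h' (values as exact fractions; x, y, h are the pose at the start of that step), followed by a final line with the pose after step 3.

0 8/15 120/313 8/15 352/4695 1 1 W
1 60/169 12/25 60/169 -264/4225 0 1 N
2 120/277 120/181 120/277 -5760/50137 0 2 E
3 30/41 30/61 30/41 300/2501 1 2 S
final 1 1 W

n=0: pose=(1,1,W); sL=8/15, sR=120/313; mL=8/15, mR=352/4695; mL+mR=952/1565 → advance +1; mR−mL=-2152/4695 → turn -1·90°
n=1: pose=(0,1,N); sL=60/169, sR=12/25; mL=60/169, mR=-264/4225; mL+mR=1236/4225 → advance +1; mR−mL=-1764/4225 → turn -1·90°
n=2: pose=(0,2,E); sL=120/277, sR=120/181; mL=120/277, mR=-5760/50137; mL+mR=15960/50137 → advance +1; mR−mL=-27480/50137 → turn -1·90°
n=3: pose=(1,2,S); sL=30/41, sR=30/61; mL=30/41, mR=300/2501; mL+mR=2130/2501 → advance +1; mR−mL=-1530/2501 → turn -1·90°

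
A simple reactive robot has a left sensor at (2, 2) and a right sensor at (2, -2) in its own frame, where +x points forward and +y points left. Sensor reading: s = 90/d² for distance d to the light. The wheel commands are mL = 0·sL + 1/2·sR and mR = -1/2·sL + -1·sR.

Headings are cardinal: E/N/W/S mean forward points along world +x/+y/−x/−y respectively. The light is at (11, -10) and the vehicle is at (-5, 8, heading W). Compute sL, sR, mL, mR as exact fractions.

left sensor world pos  = (-7, 6); dL² = 580
right sensor world pos = (-7, 10); dR² = 724
sL = 90/580 = 9/58
sR = 90/724 = 45/362
mL = 0·sL + 1/2·sR = 45/724
mR = -1/2·sL + -1·sR = -4239/20996

9/58 45/362 45/724 -4239/20996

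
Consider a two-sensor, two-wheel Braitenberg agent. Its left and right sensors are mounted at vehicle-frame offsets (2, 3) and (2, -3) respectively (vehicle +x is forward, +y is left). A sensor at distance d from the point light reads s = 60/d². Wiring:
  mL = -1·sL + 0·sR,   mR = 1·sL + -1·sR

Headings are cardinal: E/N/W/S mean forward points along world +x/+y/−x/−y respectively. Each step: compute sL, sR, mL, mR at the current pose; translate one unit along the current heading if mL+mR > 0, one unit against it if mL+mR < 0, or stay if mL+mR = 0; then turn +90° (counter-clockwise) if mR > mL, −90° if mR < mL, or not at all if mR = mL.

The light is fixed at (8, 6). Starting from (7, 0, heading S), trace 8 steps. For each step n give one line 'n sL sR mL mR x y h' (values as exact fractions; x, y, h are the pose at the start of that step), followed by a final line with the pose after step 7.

0 15/17 3/4 -15/17 9/68 7 0 S
1 12 12/13 -12 144/13 7 1 E
2 30/17 6 -30/17 -72/17 6 1 N
3 20/3 20/27 -20/3 160/27 6 0 E
4 15/13 15/4 -15/13 -135/52 5 0 N
5 60/17 60/101 -60/17 5040/1717 5 -1 E
6 30/37 30/13 -30/37 -720/481 4 -1 N
7 60/29 12/25 -60/29 1152/725 4 -2 E
final 3 -2 N

n=0: pose=(7,0,S); sL=15/17, sR=3/4; mL=-15/17, mR=9/68; mL+mR=-3/4 → advance -1; mR−mL=69/68 → turn +1·90°
n=1: pose=(7,1,E); sL=12, sR=12/13; mL=-12, mR=144/13; mL+mR=-12/13 → advance -1; mR−mL=300/13 → turn +1·90°
n=2: pose=(6,1,N); sL=30/17, sR=6; mL=-30/17, mR=-72/17; mL+mR=-6 → advance -1; mR−mL=-42/17 → turn -1·90°
n=3: pose=(6,0,E); sL=20/3, sR=20/27; mL=-20/3, mR=160/27; mL+mR=-20/27 → advance -1; mR−mL=340/27 → turn +1·90°
n=4: pose=(5,0,N); sL=15/13, sR=15/4; mL=-15/13, mR=-135/52; mL+mR=-15/4 → advance -1; mR−mL=-75/52 → turn -1·90°
n=5: pose=(5,-1,E); sL=60/17, sR=60/101; mL=-60/17, mR=5040/1717; mL+mR=-60/101 → advance -1; mR−mL=11100/1717 → turn +1·90°
n=6: pose=(4,-1,N); sL=30/37, sR=30/13; mL=-30/37, mR=-720/481; mL+mR=-30/13 → advance -1; mR−mL=-330/481 → turn -1·90°
n=7: pose=(4,-2,E); sL=60/29, sR=12/25; mL=-60/29, mR=1152/725; mL+mR=-12/25 → advance -1; mR−mL=2652/725 → turn +1·90°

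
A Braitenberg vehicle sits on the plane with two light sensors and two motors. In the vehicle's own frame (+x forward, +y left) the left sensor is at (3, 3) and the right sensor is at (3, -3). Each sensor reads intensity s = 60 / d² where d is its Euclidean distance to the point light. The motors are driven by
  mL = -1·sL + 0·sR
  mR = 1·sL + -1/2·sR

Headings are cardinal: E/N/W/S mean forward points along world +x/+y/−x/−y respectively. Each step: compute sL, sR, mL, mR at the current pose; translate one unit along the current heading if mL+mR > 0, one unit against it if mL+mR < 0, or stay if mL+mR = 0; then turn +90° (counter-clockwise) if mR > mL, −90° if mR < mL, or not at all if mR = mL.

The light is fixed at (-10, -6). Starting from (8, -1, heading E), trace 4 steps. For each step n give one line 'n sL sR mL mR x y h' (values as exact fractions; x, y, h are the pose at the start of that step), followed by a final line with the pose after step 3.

n=0: pose=(8,-1,E); sL=12/101, sR=12/89; mL=-12/101, mR=462/8989; mL+mR=-6/89 → advance -1; mR−mL=1530/8989 → turn +1·90°
n=1: pose=(7,-1,N); sL=3/13, sR=15/116; mL=-3/13, mR=501/3016; mL+mR=-15/232 → advance -1; mR−mL=1197/3016 → turn +1·90°
n=2: pose=(7,-2,W); sL=60/197, sR=12/49; mL=-60/197, mR=1758/9653; mL+mR=-6/49 → advance -1; mR−mL=4698/9653 → turn +1·90°
n=3: pose=(8,-2,S); sL=30/221, sR=30/113; mL=-30/221, mR=75/24973; mL+mR=-15/113 → advance -1; mR−mL=3465/24973 → turn +1·90°

0 12/101 12/89 -12/101 462/8989 8 -1 E
1 3/13 15/116 -3/13 501/3016 7 -1 N
2 60/197 12/49 -60/197 1758/9653 7 -2 W
3 30/221 30/113 -30/221 75/24973 8 -2 S
final 8 -1 E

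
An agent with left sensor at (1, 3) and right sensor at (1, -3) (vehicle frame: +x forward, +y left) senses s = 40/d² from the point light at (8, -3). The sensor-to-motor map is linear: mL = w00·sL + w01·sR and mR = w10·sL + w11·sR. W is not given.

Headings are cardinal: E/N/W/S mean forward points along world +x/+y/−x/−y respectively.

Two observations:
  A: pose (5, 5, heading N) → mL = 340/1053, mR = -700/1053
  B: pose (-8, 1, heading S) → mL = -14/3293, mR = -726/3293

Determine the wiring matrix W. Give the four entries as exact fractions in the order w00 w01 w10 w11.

-1/2 1 -1/2 -1

obs A: pose=(5,5,N) → sL=40/117, sR=40/81, mL=340/1053, mR=-700/1053
obs B: pose=(-8,1,S) → sL=20/89, sR=4/37, mL=-14/3293, mR=-726/3293
sensor matrix S = [[40/117, 40/81], [20/89, 4/37]]; det S = -256640/3467529
solve [mL_A; mL_B] = S·[w00; w01] and [mR_A; mR_B] = S·[w10; w11]:
  w00 = -1/2, w01 = 1, w10 = -1/2, w11 = -1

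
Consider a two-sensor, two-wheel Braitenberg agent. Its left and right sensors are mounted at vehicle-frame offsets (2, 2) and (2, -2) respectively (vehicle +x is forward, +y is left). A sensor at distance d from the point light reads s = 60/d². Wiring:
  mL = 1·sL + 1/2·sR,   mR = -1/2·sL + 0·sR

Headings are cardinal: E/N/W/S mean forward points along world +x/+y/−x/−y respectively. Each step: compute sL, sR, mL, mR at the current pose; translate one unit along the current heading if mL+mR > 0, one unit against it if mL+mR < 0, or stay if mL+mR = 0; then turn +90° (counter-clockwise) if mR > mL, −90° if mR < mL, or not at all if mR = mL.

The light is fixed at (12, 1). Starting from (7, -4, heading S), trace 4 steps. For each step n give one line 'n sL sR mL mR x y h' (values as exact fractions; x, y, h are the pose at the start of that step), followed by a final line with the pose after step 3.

n=0: pose=(7,-4,S); sL=30/29, sR=30/49; mL=1905/1421, mR=-15/29; mL+mR=1170/1421 → advance +1; mR−mL=-2640/1421 → turn -1·90°
n=1: pose=(7,-5,W); sL=60/113, sR=12/13; mL=1458/1469, mR=-30/113; mL+mR=1068/1469 → advance +1; mR−mL=-1848/1469 → turn -1·90°
n=2: pose=(6,-5,N); sL=3/4, sR=15/8; mL=27/16, mR=-3/8; mL+mR=21/16 → advance +1; mR−mL=-33/16 → turn -1·90°
n=3: pose=(6,-4,E); sL=12/5, sR=12/13; mL=186/65, mR=-6/5; mL+mR=108/65 → advance +1; mR−mL=-264/65 → turn -1·90°

0 30/29 30/49 1905/1421 -15/29 7 -4 S
1 60/113 12/13 1458/1469 -30/113 7 -5 W
2 3/4 15/8 27/16 -3/8 6 -5 N
3 12/5 12/13 186/65 -6/5 6 -4 E
final 7 -4 S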